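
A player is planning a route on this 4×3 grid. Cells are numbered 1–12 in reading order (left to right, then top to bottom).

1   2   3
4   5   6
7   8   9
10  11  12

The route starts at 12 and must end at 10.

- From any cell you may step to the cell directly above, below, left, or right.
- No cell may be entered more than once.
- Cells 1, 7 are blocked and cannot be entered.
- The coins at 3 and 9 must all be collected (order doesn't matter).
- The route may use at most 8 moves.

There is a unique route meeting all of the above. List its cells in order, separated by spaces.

Any route must reach 3 and 9 and still end at 10 within 8 moves, so the order of the required stops is forced.
Route from 12: 3× up (reaching 3), left to 2, 3× down (reaching 11), left to 10 — 8 moves in all.
Check: all required cells visited; 8 ≤ 8 moves.

12 9 6 3 2 5 8 11 10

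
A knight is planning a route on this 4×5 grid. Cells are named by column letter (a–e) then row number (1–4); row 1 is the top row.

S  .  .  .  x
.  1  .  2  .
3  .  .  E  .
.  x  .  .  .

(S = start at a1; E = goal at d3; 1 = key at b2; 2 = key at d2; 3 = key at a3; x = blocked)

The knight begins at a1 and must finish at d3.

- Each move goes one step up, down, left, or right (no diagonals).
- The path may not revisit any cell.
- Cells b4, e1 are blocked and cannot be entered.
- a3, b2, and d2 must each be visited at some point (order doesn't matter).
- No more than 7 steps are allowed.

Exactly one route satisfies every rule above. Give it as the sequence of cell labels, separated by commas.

a1, a2, a3, b3, b2, c2, d2, d3

The budget equals the shortest possible length, so every move has to be on a shortest route through the required cells.
Route from a1: 2× down (reaching a3), right to b3, up to b2, 2× right (reaching d2), down to d3 — 7 moves in all.
Check: all required cells visited; 7 ≤ 7 moves.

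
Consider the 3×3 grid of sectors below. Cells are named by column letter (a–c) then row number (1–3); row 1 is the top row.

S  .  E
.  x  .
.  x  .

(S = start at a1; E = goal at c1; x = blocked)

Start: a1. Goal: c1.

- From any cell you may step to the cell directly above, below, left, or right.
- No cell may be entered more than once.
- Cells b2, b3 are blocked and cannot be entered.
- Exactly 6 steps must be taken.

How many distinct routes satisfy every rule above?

Need simple routes of exactly 6 moves from a1 to c1 (Manhattan distance 2, so 2 moves are spent on a detour and 2 undoing it).
No route satisfies every constraint, so the count is 0.

0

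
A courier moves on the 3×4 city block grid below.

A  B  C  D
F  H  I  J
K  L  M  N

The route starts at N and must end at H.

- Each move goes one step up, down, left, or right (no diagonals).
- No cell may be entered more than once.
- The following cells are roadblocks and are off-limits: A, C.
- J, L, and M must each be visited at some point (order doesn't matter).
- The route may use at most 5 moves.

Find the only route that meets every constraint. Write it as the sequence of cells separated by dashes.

N - J - I - M - L - H

The 5-move cap with required stops at J, L, M leaves no slack for detours.
Route from N: up to J, left to I, down to M, left to L, up to H — 5 moves in all.
Check: all required cells visited; 5 ≤ 5 moves.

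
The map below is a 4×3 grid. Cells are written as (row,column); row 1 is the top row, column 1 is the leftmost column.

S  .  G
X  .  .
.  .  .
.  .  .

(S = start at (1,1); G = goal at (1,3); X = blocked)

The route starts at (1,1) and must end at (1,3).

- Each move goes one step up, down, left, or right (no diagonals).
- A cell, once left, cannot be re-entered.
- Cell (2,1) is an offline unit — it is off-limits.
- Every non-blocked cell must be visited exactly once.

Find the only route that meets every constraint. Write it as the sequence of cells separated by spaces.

(1,1) (1,2) (2,2) (3,2) (3,1) (4,1) (4,2) (4,3) (3,3) (2,3) (1,3)

Need to visit all 11 open cells exactly once, starting at (1,1) and ending at (1,3).
Cell (4,1) has only two open neighbours ((3,1) and (4,2)), so the path must pass straight through it: one of those is the cell it's entered from and the other is where it exits.
Route from (1,1): right 1 to (1,2), down 2 to (3,2), left 1 to (3,1), down 1 to (4,1), right 2 to (4,3), up 3 to (1,3) — 10 moves in all.
Check: all 11 open cells covered.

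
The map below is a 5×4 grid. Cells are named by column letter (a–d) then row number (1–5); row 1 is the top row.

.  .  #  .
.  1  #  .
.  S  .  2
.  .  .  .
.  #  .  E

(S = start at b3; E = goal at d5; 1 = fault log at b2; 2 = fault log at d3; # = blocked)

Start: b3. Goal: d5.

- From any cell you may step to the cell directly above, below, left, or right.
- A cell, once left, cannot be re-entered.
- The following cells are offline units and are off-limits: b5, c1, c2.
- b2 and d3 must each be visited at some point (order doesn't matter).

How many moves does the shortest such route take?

10

Any route passes through b2 and d3 in some order between b3 and d5. Summing Manhattan distances along each leg and taking the cheapest ordering (b3 → b2 → d3 → d5) gives a lower bound of 1 + 3 + 2 = 6 moves.
The shortest route satisfying every rule uses 10 moves: b3 → b2 → a2 → a3 → a4 → b4 → c4 → c3 → d3 → d4 → d5.
The bound of 6 isn't tight here; checking systematically, no route of length 6 through 9 satisfies every constraint (on a 4-connected grid the length of any start-to-goal walk has the same parity as the Manhattan bound, so only lengths 6, 8, 10, … need checking), so 10 is the minimum.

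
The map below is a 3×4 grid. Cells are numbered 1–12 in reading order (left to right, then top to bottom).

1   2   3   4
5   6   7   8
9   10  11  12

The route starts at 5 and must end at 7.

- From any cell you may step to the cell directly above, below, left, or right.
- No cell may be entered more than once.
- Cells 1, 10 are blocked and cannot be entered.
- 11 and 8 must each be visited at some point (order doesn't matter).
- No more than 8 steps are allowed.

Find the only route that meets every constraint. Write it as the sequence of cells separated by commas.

Any route must reach 11 and 8 and still end at 7 within 8 moves, so the order of the required stops is forced.
Route from 5: right 1 to 6, up 1 to 2, right 2 to 4, down 2 to 12, left 1 to 11, up 1 to 7 — 8 moves in all.
Check: all required cells visited; 8 ≤ 8 moves.

5, 6, 2, 3, 4, 8, 12, 11, 7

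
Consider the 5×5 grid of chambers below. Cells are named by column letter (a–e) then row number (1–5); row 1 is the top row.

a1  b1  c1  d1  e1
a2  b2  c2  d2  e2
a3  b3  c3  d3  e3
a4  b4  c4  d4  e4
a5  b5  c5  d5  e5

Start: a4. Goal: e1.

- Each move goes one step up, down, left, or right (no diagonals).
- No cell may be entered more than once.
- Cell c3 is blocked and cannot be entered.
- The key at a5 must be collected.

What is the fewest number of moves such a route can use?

Any route passes through a5 somewhere between a4 and e1. Summing Manhattan distances along the two legs (a4 → a5 → e1) gives a lower bound of 1 + 8 = 9 moves.
A route of 9 moves achieves this: a4 → a5 → b5 → b4 → b3 → b2 → b1 → c1 → d1 → e1.
Since 9 matches the lower bound, it is optimal.

9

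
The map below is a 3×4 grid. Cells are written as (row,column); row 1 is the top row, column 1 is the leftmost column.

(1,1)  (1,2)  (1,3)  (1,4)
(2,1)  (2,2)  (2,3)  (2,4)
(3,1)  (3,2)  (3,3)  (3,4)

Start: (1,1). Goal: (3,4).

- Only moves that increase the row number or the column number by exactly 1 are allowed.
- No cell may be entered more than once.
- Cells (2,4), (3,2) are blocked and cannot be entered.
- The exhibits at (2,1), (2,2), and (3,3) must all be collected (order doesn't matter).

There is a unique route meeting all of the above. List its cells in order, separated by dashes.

Moves only go right or down, so the column and row indices never decrease.
Route from (1,1): down 1 to (2,1), right 2 to (2,3), down 1 to (3,3), right 1 to (3,4) — 5 moves in all.
Check: all required cells visited.

(1,1) - (2,1) - (2,2) - (2,3) - (3,3) - (3,4)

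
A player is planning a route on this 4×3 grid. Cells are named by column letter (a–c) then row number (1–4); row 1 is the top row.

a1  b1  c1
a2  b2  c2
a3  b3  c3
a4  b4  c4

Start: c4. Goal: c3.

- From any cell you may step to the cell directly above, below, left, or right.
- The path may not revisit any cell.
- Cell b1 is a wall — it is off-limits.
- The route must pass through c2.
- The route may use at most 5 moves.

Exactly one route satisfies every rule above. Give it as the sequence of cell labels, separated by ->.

c4 -> b4 -> b3 -> b2 -> c2 -> c3

The budget equals the shortest possible length, so every move has to be on a shortest route through the required cells.
Route from c4: left to b4, 2× up (reaching b2), right to c2, down to c3 — 5 moves in all.
Check: all required cells visited; 5 ≤ 5 moves.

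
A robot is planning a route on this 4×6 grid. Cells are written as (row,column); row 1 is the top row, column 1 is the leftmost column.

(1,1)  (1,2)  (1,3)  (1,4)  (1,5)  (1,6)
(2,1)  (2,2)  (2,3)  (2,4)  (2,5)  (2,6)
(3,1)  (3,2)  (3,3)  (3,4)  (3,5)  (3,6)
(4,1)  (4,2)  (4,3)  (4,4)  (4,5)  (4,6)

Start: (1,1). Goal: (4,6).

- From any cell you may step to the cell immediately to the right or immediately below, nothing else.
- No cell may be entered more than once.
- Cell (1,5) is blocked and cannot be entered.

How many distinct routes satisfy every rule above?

A right/down-only route from (1,1) to (4,6) makes exactly 3 down-moves and 5 right-moves in some order.
With no other constraints that would be C(8,3) = 56 routes.
Subtract routes through each blocked cell (inclusion–exclusion for overlaps): − through (1,5): 4 → 52.
That gives 52 routes.

52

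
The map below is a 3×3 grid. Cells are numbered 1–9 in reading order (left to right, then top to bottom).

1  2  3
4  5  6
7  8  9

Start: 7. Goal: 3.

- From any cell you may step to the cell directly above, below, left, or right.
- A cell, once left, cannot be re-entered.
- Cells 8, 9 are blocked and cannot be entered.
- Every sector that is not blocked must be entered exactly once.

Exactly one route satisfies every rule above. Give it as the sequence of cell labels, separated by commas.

Need to visit all 7 open cells exactly once, starting at 7 and ending at 3.
Cell 6 has only two open neighbours (3 and 5), so the path must pass straight through it: one of those is the cell it's entered from and the other is where it exits.
Route from 7: up 2 to 1, right 1 to 2, down 1 to 5, right 1 to 6, up 1 to 3 — 6 moves in all.
Check: all 7 open cells covered.

7, 4, 1, 2, 5, 6, 3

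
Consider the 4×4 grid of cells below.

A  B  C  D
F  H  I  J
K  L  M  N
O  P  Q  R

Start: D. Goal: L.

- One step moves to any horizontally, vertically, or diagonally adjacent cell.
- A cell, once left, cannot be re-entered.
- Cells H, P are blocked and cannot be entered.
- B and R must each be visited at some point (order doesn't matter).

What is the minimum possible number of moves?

Any route passes through B and R in some order between D and L. Summing Chebyshev distances along each leg and taking the cheapest ordering (D → B → R → L) gives a lower bound of 2 + 3 + 2 = 7 moves.
A route of 7 moves achieves this: D → C → B → I → M → R → Q → L.
Since 7 matches the lower bound, it is optimal.

7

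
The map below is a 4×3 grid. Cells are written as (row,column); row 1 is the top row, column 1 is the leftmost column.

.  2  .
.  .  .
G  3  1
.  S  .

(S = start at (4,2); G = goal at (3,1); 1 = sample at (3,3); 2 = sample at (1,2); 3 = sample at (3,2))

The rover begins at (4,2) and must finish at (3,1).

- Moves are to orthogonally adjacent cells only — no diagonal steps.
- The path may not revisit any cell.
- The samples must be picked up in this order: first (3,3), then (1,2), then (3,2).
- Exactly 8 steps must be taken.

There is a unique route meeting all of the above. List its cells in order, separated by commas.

The waypoints must appear in the order (3,3), (1,2), (3,2), with no cell reused.
Route from (4,2): right to (4,3), 3× up (reaching (1,3)), left to (1,2), 2× down (reaching (3,2)), left to (3,1) — 8 moves in all.
Check: order respected (1 at step 2, 2 at step 5, 3 at step 7); 8 moves as required.

(4,2), (4,3), (3,3), (2,3), (1,3), (1,2), (2,2), (3,2), (3,1)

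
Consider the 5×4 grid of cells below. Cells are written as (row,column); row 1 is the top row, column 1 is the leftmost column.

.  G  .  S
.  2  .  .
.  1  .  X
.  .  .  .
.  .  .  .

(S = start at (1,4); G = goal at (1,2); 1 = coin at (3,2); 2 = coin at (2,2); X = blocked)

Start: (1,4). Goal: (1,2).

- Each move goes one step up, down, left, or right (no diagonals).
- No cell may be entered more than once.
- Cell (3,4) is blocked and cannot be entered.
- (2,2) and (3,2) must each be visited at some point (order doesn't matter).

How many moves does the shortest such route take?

Any route passes through (2,2) and (3,2) in some order between (1,4) and (1,2). Summing Manhattan distances along each leg and taking the cheapest ordering ((1,4) → (3,2) → (2,2) → (1,2)) gives a lower bound of 4 + 1 + 1 = 6 moves.
A route of 6 moves achieves this: (1,4) → (2,4) → (2,3) → (3,3) → (3,2) → (2,2) → (1,2).
Since 6 matches the lower bound, it is optimal.

6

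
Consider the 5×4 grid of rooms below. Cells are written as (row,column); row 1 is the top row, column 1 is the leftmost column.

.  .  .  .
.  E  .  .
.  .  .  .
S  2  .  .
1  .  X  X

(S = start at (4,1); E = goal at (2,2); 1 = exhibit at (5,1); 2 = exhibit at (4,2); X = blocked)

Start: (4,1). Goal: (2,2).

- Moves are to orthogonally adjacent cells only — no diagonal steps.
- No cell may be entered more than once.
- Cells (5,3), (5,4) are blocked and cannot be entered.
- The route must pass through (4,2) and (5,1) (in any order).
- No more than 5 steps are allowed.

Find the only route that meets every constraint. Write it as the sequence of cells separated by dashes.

The budget equals the shortest possible length, so every move has to be on a shortest route through the required cells.
Route from (4,1): down 1 to (5,1), right 1 to (5,2), up 3 to (2,2) — 5 moves in all.
Check: all required cells visited; 5 ≤ 5 moves.

(4,1) - (5,1) - (5,2) - (4,2) - (3,2) - (2,2)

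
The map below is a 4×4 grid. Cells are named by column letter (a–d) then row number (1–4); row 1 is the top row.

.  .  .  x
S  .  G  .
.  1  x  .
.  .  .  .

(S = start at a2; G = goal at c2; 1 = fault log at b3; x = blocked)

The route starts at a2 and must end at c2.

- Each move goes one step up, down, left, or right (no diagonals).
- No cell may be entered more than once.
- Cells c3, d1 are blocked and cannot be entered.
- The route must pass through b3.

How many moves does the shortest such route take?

4

Any route passes through b3 somewhere between a2 and c2. Summing Manhattan distances along the two legs (a2 → b3 → c2) gives a lower bound of 2 + 2 = 4 moves.
A route of 4 moves achieves this: a2 → a3 → b3 → b2 → c2.
Since 4 matches the lower bound, it is optimal.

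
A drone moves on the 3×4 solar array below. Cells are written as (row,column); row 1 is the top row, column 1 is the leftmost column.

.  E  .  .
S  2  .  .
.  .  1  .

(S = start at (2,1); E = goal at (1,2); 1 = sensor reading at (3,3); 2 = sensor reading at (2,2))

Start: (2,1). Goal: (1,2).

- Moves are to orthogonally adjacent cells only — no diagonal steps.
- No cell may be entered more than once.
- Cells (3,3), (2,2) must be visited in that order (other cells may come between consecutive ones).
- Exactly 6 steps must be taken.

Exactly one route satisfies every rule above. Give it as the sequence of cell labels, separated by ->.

(2,1) -> (3,1) -> (3,2) -> (3,3) -> (2,3) -> (2,2) -> (1,2)

The waypoints must appear in the order (3,3), (2,2), with no cell reused.
Route from (2,1): down 1 to (3,1), right 2 to (3,3), up 1 to (2,3), left 1 to (2,2), up 1 to (1,2) — 6 moves in all.
Check: order respected (1 at step 3, 2 at step 5); 6 moves as required.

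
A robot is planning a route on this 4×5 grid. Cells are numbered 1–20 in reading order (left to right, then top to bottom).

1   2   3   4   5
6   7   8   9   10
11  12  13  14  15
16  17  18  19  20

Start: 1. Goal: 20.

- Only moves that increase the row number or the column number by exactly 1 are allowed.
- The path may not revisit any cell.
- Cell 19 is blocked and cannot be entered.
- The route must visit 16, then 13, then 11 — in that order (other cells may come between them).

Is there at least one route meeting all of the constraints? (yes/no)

no

13 lies above 16, so going from 16 to 13 would need an upward move — but moves only go right/down, so 16 cannot be visited before 13.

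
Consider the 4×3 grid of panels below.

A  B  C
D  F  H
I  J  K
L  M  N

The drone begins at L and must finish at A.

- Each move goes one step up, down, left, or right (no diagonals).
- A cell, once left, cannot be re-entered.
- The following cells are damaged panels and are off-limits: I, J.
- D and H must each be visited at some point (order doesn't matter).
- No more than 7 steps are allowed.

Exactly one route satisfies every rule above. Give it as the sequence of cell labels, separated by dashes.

The budget equals the shortest possible length, so every move has to be on a shortest route through the required cells.
Route from L: right 2 to N, up 2 to H, left 2 to D, up 1 to A — 7 moves in all.
Check: all required cells visited; 7 ≤ 7 moves.

L - M - N - K - H - F - D - A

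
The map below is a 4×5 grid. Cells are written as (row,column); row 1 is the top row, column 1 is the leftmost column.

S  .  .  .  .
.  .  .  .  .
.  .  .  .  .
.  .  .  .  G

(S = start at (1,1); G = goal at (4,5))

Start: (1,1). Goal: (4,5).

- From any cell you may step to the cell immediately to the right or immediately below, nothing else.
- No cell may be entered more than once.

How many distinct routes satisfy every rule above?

35

A right/down-only route from (1,1) to (4,5) makes exactly 3 down-moves and 4 right-moves in some order.
With no other constraints that would be C(7,3) = 35 routes.
That gives 35 routes.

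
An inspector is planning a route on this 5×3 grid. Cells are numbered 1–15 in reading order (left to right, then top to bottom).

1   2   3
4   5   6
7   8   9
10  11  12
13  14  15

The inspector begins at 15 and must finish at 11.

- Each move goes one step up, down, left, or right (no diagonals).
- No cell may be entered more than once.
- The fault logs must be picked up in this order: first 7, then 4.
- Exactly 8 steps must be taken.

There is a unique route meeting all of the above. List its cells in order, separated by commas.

15, 14, 13, 10, 7, 4, 5, 8, 11

The waypoints must appear in the order 7, 4, with no cell reused.
Route from 15: left 2 to 13, up 3 to 4, right 1 to 5, down 2 to 11 — 8 moves in all.
Check: order respected (7 at step 4, 4 at step 5); 8 moves as required.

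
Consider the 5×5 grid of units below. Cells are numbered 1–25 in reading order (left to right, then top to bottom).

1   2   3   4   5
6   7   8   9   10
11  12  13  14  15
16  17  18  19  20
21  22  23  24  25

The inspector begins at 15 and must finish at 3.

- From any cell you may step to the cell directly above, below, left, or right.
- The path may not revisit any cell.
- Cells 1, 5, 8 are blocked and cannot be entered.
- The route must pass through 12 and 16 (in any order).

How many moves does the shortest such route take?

Any route passes through 12 and 16 in some order between 15 and 3. Summing Manhattan distances along each leg and taking the cheapest ordering (15 → 12 → 16 → 3) gives a lower bound of 3 + 2 + 5 = 10 moves.
A route of 10 moves achieves this: 15 → 20 → 19 → 18 → 17 → 16 → 11 → 12 → 7 → 2 → 3.
Since 10 matches the lower bound, it is optimal.

10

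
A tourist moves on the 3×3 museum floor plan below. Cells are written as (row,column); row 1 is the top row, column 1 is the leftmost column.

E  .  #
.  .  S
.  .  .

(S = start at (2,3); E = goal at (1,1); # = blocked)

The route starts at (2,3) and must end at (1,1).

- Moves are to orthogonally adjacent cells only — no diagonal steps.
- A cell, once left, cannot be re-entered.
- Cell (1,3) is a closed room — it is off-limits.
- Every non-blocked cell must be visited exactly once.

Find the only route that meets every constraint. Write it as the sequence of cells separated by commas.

(2,3), (3,3), (3,2), (3,1), (2,1), (2,2), (1,2), (1,1)

Need to visit all 8 open cells exactly once, starting at (2,3) and ending at (1,1).
Route from (2,3): down to (3,3), 2× left (reaching (3,1)), up to (2,1), right to (2,2), up to (1,2), left to (1,1) — 7 moves in all.
Check: all 8 open cells covered.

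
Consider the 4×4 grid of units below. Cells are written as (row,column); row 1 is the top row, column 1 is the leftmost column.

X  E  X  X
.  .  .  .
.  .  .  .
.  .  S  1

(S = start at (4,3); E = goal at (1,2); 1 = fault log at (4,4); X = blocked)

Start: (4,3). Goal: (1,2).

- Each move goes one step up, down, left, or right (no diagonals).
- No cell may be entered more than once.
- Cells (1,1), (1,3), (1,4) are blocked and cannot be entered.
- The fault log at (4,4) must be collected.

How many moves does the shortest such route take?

Any route passes through (4,4) somewhere between (4,3) and (1,2). Summing Manhattan distances along the two legs ((4,3) → (4,4) → (1,2)) gives a lower bound of 1 + 5 = 6 moves.
A route of 6 moves achieves this: (4,3) → (4,4) → (3,4) → (2,4) → (2,3) → (2,2) → (1,2).
Since 6 matches the lower bound, it is optimal.

6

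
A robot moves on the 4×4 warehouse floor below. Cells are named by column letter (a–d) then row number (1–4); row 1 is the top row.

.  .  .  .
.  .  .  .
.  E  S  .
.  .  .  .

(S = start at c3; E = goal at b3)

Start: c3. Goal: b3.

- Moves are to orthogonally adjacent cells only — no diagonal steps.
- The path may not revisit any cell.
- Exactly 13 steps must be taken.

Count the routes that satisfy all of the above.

Need simple routes of exactly 13 moves from c3 to b3 (Manhattan distance 1, so 6 moves are spent on a detour and 6 undoing it).
Branch systematically from the start, pruning whenever the remaining move budget drops below the Manhattan distance to b3 or differs from it in parity. Grouping the completions by first move — via c2: 4; via c4: 8; via d3: 2 (no valid completion starts via b3) — and summing: 4 + 8 + 2 = 14.
That gives 14 routes.

14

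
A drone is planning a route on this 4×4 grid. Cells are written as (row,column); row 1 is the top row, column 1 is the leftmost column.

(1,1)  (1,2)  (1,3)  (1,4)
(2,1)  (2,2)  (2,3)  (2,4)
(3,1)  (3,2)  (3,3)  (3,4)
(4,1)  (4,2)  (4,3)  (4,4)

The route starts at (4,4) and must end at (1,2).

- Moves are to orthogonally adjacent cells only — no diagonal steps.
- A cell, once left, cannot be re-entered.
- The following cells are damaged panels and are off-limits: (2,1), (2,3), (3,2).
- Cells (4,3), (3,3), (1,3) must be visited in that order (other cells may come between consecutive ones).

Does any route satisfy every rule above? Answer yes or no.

yes

One route that works: (4,4) → (4,3) → (3,3) → (3,4) → (2,4) → (1,4) → (1,3) → (1,2).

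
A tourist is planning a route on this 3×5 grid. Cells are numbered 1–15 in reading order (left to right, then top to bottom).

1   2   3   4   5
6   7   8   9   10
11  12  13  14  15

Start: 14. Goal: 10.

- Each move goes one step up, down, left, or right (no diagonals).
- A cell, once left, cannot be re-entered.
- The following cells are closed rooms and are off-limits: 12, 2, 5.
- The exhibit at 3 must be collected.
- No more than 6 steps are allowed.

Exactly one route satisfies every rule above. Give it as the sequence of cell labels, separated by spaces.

14 13 8 3 4 9 10

Any route must reach 3 and still end at 10 within 6 moves, so the order of the required stops is forced.
Route from 14: left 1 to 13, up 2 to 3, right 1 to 4, down 1 to 9, right 1 to 10 — 6 moves in all.
Check: all required cells visited; 6 ≤ 6 moves.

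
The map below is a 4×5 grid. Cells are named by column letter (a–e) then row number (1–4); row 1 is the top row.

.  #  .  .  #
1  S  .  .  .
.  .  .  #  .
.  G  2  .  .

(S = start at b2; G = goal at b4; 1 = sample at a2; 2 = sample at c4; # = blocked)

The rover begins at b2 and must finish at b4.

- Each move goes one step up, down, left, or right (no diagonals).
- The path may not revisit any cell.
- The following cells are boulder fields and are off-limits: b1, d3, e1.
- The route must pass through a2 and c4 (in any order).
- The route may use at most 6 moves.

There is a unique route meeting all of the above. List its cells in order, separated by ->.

Any route must reach a2 and c4 and still end at b4 within 6 moves, so the order of the required stops is forced.
Route from b2: left 1 to a2, down 1 to a3, right 2 to c3, down 1 to c4, left 1 to b4 — 6 moves in all.
Check: all required cells visited; 6 ≤ 6 moves.

b2 -> a2 -> a3 -> b3 -> c3 -> c4 -> b4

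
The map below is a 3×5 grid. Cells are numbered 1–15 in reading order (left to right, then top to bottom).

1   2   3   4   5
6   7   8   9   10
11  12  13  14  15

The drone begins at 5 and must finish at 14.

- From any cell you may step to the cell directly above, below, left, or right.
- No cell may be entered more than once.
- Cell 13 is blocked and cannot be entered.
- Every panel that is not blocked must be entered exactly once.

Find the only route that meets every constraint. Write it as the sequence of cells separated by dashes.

Need to visit all 14 open cells exactly once, starting at 5 and ending at 14.
Route from 5: left 4 to 1, down 2 to 11, right 1 to 12, up 1 to 7, right 3 to 10, down 1 to 15, left 1 to 14 — 13 moves in all.
Check: all 14 open cells covered.

5 - 4 - 3 - 2 - 1 - 6 - 11 - 12 - 7 - 8 - 9 - 10 - 15 - 14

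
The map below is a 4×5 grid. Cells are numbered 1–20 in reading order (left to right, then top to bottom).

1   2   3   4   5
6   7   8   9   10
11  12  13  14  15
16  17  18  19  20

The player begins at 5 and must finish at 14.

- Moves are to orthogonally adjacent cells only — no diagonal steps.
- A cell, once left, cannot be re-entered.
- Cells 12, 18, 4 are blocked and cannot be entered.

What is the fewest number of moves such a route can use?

The Manhattan distance from 5 to 14 is |1−3| + |5−4| = 3, so at least 3 moves are needed.
A route of 3 moves achieves this: 5 → 10 → 15 → 14.
Since 3 matches the lower bound, it is optimal.

3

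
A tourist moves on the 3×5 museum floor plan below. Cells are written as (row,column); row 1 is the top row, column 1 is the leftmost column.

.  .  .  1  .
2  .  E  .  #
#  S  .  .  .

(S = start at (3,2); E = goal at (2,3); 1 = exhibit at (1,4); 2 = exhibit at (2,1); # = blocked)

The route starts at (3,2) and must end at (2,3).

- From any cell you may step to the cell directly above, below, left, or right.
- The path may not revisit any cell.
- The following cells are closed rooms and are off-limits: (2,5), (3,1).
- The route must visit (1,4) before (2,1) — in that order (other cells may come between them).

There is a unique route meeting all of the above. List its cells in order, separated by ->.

The waypoints must appear in the order (1,4), (2,1), with no cell reused.
Route from (3,2): right 2 to (3,4), up 2 to (1,4), left 3 to (1,1), down 1 to (2,1), right 2 to (2,3) — 10 moves in all.
Check: order respected (1 at step 4, 2 at step 8).

(3,2) -> (3,3) -> (3,4) -> (2,4) -> (1,4) -> (1,3) -> (1,2) -> (1,1) -> (2,1) -> (2,2) -> (2,3)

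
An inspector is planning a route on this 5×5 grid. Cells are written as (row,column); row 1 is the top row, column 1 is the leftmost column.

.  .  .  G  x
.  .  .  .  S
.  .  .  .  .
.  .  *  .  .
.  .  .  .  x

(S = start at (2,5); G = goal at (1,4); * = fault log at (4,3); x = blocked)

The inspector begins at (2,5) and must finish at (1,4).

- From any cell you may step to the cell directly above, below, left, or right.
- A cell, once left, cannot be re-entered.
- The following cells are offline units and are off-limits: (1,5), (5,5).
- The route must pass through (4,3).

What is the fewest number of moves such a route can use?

8

Any route passes through (4,3) somewhere between (2,5) and (1,4). Summing Manhattan distances along the two legs ((2,5) → (4,3) → (1,4)) gives a lower bound of 4 + 4 = 8 moves.
A route of 8 moves achieves this: (2,5) → (3,5) → (4,5) → (4,4) → (4,3) → (3,3) → (2,3) → (1,3) → (1,4).
Since 8 matches the lower bound, it is optimal.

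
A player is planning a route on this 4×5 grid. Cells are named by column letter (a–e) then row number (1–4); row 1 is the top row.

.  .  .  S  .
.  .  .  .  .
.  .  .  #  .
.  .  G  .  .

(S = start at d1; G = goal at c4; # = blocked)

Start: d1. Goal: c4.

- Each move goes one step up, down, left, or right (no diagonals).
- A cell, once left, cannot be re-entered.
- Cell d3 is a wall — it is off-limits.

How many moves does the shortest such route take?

The Manhattan distance from d1 to c4 is |1−4| + |4−3| = 4, so at least 4 moves are needed.
A route of 4 moves achieves this: d1 → d2 → c2 → c3 → c4.
Since 4 matches the lower bound, it is optimal.

4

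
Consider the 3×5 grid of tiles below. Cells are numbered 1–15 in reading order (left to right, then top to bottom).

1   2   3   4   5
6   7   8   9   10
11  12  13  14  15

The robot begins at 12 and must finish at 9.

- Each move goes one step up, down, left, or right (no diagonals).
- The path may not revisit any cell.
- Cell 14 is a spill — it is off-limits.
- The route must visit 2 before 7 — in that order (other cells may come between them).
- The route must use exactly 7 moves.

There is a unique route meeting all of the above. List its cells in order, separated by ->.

The waypoints must appear in the order 2, 7, with no cell reused.
Route from 12: left to 11, 2× up (reaching 1), right to 2, down to 7, 2× right (reaching 9) — 7 moves in all.
Check: order respected (2 at step 4, 7 at step 5); 7 moves as required.

12 -> 11 -> 6 -> 1 -> 2 -> 7 -> 8 -> 9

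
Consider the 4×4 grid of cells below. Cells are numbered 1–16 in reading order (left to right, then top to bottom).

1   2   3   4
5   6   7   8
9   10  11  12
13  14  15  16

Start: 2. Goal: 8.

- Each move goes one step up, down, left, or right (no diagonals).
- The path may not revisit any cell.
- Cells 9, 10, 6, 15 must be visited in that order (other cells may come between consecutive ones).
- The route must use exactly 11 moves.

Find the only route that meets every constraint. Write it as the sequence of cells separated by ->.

2 -> 1 -> 5 -> 9 -> 10 -> 6 -> 7 -> 11 -> 15 -> 16 -> 12 -> 8

The waypoints must appear in the order 9, 10, 6, 15, with no cell reused.
Route from 2: left to 1, 2× down (reaching 9), right to 10, up to 6, right to 7, 2× down (reaching 15), right to 16, 2× up (reaching 8) — 11 moves in all.
Check: order respected (9 at step 3, 10 at step 4, 6 at step 5, 15 at step 8); 11 moves as required.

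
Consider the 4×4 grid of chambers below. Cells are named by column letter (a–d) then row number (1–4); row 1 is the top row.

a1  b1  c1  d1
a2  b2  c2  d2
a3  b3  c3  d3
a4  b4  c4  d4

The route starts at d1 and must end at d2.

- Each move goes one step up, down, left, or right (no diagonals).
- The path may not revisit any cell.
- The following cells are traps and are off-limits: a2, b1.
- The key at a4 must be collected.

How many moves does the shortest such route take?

Any route passes through a4 somewhere between d1 and d2. Summing Manhattan distances along the two legs (d1 → a4 → d2) gives a lower bound of 6 + 5 = 11 moves.
A route of 11 moves achieves this: d1 → c1 → c2 → c3 → b3 → a3 → a4 → b4 → c4 → d4 → d3 → d2.
Since 11 matches the lower bound, it is optimal.

11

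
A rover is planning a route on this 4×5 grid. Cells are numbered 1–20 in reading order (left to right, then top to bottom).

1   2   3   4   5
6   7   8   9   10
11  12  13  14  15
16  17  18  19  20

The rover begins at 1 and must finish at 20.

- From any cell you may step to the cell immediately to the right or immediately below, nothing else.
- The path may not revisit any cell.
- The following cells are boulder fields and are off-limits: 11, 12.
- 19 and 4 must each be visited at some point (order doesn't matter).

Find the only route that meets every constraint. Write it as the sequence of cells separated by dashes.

1 - 2 - 3 - 4 - 9 - 14 - 19 - 20

Moves only go right or down, so the column and row indices never decrease.
Route from 1: 3× right (reaching 4), 3× down (reaching 19), right to 20 — 7 moves in all.
Check: all required cells visited.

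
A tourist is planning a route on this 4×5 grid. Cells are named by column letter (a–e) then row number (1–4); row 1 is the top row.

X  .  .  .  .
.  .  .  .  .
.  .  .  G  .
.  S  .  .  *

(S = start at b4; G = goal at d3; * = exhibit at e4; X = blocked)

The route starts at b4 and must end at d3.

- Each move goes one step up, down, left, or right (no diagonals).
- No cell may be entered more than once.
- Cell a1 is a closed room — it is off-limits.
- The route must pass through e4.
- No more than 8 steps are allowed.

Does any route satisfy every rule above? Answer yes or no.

yes

One route that works: b4 → c4 → d4 → e4 → e3 → d3.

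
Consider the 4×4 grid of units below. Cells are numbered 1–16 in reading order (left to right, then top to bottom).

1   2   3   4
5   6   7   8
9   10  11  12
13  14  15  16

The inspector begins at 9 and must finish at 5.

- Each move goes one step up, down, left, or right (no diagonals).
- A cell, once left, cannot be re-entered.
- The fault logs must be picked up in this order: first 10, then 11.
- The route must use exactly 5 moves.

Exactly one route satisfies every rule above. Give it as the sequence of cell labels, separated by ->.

The waypoints must appear in the order 10, 11, with no cell reused.
Route from 9: 2× right (reaching 11), up to 7, 2× left (reaching 5) — 5 moves in all.
Check: order respected (10 at step 1, 11 at step 2); 5 moves as required.

9 -> 10 -> 11 -> 7 -> 6 -> 5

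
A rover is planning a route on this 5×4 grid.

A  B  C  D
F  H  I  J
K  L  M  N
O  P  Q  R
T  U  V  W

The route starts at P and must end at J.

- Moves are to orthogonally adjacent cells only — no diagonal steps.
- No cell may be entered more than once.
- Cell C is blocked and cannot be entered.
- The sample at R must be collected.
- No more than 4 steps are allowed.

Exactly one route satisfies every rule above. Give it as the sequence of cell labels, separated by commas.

The budget equals the shortest possible length, so every move has to be on a shortest route through the required cells.
Route from P: right 2 to R, up 2 to J — 4 moves in all.
Check: all required cells visited; 4 ≤ 4 moves.

P, Q, R, N, J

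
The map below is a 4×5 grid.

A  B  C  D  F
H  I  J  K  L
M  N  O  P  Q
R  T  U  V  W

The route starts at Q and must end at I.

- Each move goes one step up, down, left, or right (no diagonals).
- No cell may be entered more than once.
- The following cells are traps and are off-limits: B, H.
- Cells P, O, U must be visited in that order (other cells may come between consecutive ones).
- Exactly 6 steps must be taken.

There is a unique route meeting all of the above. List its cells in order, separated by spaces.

The waypoints must appear in the order P, O, U, with no cell reused.
Route from Q: 2× left (reaching O), down to U, left to T, 2× up (reaching I) — 6 moves in all.
Check: order respected (P at step 1, O at step 2, U at step 3); 6 moves as required.

Q P O U T N I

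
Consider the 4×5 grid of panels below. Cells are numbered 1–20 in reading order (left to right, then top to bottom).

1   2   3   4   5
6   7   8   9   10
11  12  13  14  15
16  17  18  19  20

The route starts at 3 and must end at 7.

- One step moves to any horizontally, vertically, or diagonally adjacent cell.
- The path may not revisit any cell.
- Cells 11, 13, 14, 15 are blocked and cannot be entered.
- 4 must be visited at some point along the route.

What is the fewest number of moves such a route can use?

3

Any route passes through 4 somewhere between 3 and 7. Summing Chebyshev distances along the two legs (3 → 4 → 7) gives a lower bound of 1 + 2 = 3 moves.
A route of 3 moves achieves this: 3 → 4 → 8 → 7.
Since 3 matches the lower bound, it is optimal.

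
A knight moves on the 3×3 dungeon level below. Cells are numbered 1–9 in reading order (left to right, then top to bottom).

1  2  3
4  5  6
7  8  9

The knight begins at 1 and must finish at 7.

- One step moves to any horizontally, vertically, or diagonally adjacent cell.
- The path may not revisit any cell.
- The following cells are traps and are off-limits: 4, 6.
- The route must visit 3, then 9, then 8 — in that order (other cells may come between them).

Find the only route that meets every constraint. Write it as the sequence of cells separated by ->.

The waypoints must appear in the order 3, 9, 8, with no cell reused.
Route from 1: right 2 to 3, down-left 1 to 5, down-right 1 to 9, left 2 to 7 — 6 moves in all.
Check: order respected (3 at step 2, 9 at step 4, 8 at step 5).

1 -> 2 -> 3 -> 5 -> 9 -> 8 -> 7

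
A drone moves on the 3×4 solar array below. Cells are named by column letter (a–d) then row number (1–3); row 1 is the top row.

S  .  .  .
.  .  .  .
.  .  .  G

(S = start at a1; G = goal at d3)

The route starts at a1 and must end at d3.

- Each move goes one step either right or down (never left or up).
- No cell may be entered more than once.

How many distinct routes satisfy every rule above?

10

A right/down-only route from a1 to d3 makes exactly 2 down-moves and 3 right-moves in some order.
With no other constraints that would be C(5,2) = 10 routes.
That gives 10 routes.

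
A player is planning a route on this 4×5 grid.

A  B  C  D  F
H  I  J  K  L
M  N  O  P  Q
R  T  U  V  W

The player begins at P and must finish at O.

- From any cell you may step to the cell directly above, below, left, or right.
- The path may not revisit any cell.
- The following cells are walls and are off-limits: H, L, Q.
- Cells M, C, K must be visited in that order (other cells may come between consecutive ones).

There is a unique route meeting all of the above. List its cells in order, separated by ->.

P -> V -> U -> T -> R -> M -> N -> I -> B -> C -> D -> K -> J -> O

The waypoints must appear in the order M, C, K, with no cell reused.
Route from P: down 1 to V, left 3 to R, up 1 to M, right 1 to N, up 2 to B, right 2 to D, down 1 to K, left 1 to J, down 1 to O — 13 moves in all.
Check: order respected (M at step 5, C at step 9, K at step 11).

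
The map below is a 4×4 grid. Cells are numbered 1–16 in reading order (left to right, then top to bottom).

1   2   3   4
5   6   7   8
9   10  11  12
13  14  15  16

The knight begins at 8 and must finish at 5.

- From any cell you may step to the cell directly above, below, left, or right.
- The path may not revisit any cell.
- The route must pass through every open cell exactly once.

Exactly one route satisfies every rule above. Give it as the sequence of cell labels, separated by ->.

8 -> 4 -> 3 -> 7 -> 11 -> 12 -> 16 -> 15 -> 14 -> 13 -> 9 -> 10 -> 6 -> 2 -> 1 -> 5

Need to visit all 16 open cells exactly once, starting at 8 and ending at 5.
Cell 4 has only two open neighbours (8 and 3), so the path must pass straight through it: one of those is the cell it's entered from and the other is where it exits.
Route from 8: up to 4, left to 3, 2× down (reaching 11), right to 12, down to 16, 3× left (reaching 13), up to 9, right to 10, 2× up (reaching 2), left to 1, down to 5 — 15 moves in all.
Check: all 16 open cells covered.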